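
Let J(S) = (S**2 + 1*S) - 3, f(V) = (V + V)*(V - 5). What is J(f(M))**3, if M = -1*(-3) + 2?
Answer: -27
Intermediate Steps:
M = 5 (M = 3 + 2 = 5)
f(V) = 2*V*(-5 + V) (f(V) = (2*V)*(-5 + V) = 2*V*(-5 + V))
J(S) = -3 + S + S**2 (J(S) = (S**2 + S) - 3 = (S + S**2) - 3 = -3 + S + S**2)
J(f(M))**3 = (-3 + 2*5*(-5 + 5) + (2*5*(-5 + 5))**2)**3 = (-3 + 2*5*0 + (2*5*0)**2)**3 = (-3 + 0 + 0**2)**3 = (-3 + 0 + 0)**3 = (-3)**3 = -27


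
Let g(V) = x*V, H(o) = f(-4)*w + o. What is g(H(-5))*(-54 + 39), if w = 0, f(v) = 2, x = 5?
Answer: 375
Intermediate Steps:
H(o) = o (H(o) = 2*0 + o = 0 + o = o)
g(V) = 5*V
g(H(-5))*(-54 + 39) = (5*(-5))*(-54 + 39) = -25*(-15) = 375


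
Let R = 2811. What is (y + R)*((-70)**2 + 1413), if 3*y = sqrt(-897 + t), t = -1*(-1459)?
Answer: 17745843 + 6313*sqrt(562)/3 ≈ 1.7796e+7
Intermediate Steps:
t = 1459
y = sqrt(562)/3 (y = sqrt(-897 + 1459)/3 = sqrt(562)/3 ≈ 7.9022)
(y + R)*((-70)**2 + 1413) = (sqrt(562)/3 + 2811)*((-70)**2 + 1413) = (2811 + sqrt(562)/3)*(4900 + 1413) = (2811 + sqrt(562)/3)*6313 = 17745843 + 6313*sqrt(562)/3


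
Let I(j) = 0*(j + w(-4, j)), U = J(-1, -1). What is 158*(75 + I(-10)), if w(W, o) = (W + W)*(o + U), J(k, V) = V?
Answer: 11850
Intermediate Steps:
U = -1
w(W, o) = 2*W*(-1 + o) (w(W, o) = (W + W)*(o - 1) = (2*W)*(-1 + o) = 2*W*(-1 + o))
I(j) = 0 (I(j) = 0*(j + 2*(-4)*(-1 + j)) = 0*(j + (8 - 8*j)) = 0*(8 - 7*j) = 0)
158*(75 + I(-10)) = 158*(75 + 0) = 158*75 = 11850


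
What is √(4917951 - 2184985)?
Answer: √2732966 ≈ 1653.2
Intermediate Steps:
√(4917951 - 2184985) = √2732966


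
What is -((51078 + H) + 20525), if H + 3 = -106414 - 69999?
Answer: 104813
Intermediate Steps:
H = -176416 (H = -3 + (-106414 - 69999) = -3 - 176413 = -176416)
-((51078 + H) + 20525) = -((51078 - 176416) + 20525) = -(-125338 + 20525) = -1*(-104813) = 104813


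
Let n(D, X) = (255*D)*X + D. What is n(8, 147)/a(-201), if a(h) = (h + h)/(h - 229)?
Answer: 64475920/201 ≈ 3.2078e+5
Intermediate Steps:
n(D, X) = D + 255*D*X (n(D, X) = 255*D*X + D = D + 255*D*X)
a(h) = 2*h/(-229 + h) (a(h) = (2*h)/(-229 + h) = 2*h/(-229 + h))
n(8, 147)/a(-201) = (8*(1 + 255*147))/((2*(-201)/(-229 - 201))) = (8*(1 + 37485))/((2*(-201)/(-430))) = (8*37486)/((2*(-201)*(-1/430))) = 299888/(201/215) = 299888*(215/201) = 64475920/201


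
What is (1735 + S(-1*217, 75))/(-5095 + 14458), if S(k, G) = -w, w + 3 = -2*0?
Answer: 1738/9363 ≈ 0.18562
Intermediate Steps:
w = -3 (w = -3 - 2*0 = -3 + 0 = -3)
S(k, G) = 3 (S(k, G) = -1*(-3) = 3)
(1735 + S(-1*217, 75))/(-5095 + 14458) = (1735 + 3)/(-5095 + 14458) = 1738/9363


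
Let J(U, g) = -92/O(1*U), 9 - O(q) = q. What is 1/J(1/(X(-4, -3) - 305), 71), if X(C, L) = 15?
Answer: -2611/26680 ≈ -0.097864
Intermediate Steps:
O(q) = 9 - q
J(U, g) = -92/(9 - U)
1/J(1/(X(-4, -3) - 305), 71) = 1/(92/(-9 + 1/(15 - 305))) = 1/(92/(-9 + 1/(-290))) = 1/(92/(-9 - 1/290)) = 1/(92/(-2611/290)) = 1/(92*(-290/2611)) = 1/(-26680/2611) = -2611/26680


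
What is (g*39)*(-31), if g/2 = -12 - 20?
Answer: 77376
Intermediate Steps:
g = -64 (g = 2*(-12 - 20) = 2*(-32) = -64)
(g*39)*(-31) = -64*39*(-31) = -2496*(-31) = 77376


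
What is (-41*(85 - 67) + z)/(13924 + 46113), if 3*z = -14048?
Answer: -16262/180111 ≈ -0.090289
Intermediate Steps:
z = -14048/3 (z = (⅓)*(-14048) = -14048/3 ≈ -4682.7)
(-41*(85 - 67) + z)/(13924 + 46113) = (-41*(85 - 67) - 14048/3)/(13924 + 46113) = (-41*18 - 14048/3)/60037 = (-738 - 14048/3)*(1/60037) = -16262/3*1/60037 = -16262/180111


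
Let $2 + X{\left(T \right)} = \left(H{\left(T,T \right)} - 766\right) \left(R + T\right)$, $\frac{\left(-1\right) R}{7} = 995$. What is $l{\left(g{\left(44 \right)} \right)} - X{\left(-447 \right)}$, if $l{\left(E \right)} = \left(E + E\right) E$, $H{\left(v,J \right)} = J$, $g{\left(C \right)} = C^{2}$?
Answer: $-1494562$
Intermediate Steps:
$R = -6965$ ($R = \left(-7\right) 995 = -6965$)
$X{\left(T \right)} = -2 + \left(-6965 + T\right) \left(-766 + T\right)$ ($X{\left(T \right)} = -2 + \left(T - 766\right) \left(-6965 + T\right) = -2 + \left(-766 + T\right) \left(-6965 + T\right) = -2 + \left(-6965 + T\right) \left(-766 + T\right)$)
$l{\left(E \right)} = 2 E^{2}$ ($l{\left(E \right)} = 2 E E = 2 E^{2}$)
$l{\left(g{\left(44 \right)} \right)} - X{\left(-447 \right)} = 2 \left(44^{2}\right)^{2} - \left(5335188 + \left(-447\right)^{2} - -3455757\right) = 2 \cdot 1936^{2} - \left(5335188 + 199809 + 3455757\right) = 2 \cdot 3748096 - 8990754 = 7496192 - 8990754 = -1494562$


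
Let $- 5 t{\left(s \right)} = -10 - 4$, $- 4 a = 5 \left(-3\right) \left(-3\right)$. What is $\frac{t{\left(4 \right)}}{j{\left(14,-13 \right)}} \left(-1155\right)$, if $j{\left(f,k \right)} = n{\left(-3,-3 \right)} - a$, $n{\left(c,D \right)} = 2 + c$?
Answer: $- \frac{12936}{41} \approx -315.51$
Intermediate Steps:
$a = - \frac{45}{4}$ ($a = - \frac{5 \left(-3\right) \left(-3\right)}{4} = - \frac{\left(-15\right) \left(-3\right)}{4} = \left(- \frac{1}{4}\right) 45 = - \frac{45}{4} \approx -11.25$)
$t{\left(s \right)} = \frac{14}{5}$ ($t{\left(s \right)} = - \frac{-10 - 4}{5} = \left(- \frac{1}{5}\right) \left(-14\right) = \frac{14}{5}$)
$j{\left(f,k \right)} = \frac{41}{4}$ ($j{\left(f,k \right)} = \left(2 - 3\right) - - \frac{45}{4} = -1 + \frac{45}{4} = \frac{41}{4}$)
$\frac{t{\left(4 \right)}}{j{\left(14,-13 \right)}} \left(-1155\right) = \frac{14}{5 \cdot \frac{41}{4}} \left(-1155\right) = \frac{14}{5} \cdot \frac{4}{41} \left(-1155\right) = \frac{56}{205} \left(-1155\right) = - \frac{12936}{41}$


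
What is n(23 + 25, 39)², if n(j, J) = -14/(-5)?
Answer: 196/25 ≈ 7.8400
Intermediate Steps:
n(j, J) = 14/5 (n(j, J) = -14*(-⅕) = 14/5)
n(23 + 25, 39)² = (14/5)² = 196/25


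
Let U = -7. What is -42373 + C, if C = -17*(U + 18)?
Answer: -42560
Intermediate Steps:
C = -187 (C = -17*(-7 + 18) = -17*11 = -187)
-42373 + C = -42373 - 187 = -42560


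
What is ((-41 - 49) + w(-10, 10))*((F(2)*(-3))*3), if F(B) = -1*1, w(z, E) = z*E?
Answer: -1710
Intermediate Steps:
w(z, E) = E*z
F(B) = -1
((-41 - 49) + w(-10, 10))*((F(2)*(-3))*3) = ((-41 - 49) + 10*(-10))*(-1*(-3)*3) = (-90 - 100)*(3*3) = -190*9 = -1710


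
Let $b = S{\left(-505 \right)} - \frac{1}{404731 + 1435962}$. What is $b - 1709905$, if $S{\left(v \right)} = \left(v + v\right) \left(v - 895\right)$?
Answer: $- \frac{544670262166}{1840693} \approx -2.9591 \cdot 10^{5}$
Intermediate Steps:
$S{\left(v \right)} = 2 v \left(-895 + v\right)$
$b = \frac{2602739901999}{1840693}$ ($b = 2 \left(-505\right) \left(-895 - 505\right) - \frac{1}{404731 + 1435962} = 2 \left(-505\right) \left(-1400\right) - \frac{1}{1840693} = 1414000 - \frac{1}{1840693} = \frac{2602739901999}{1840693} \approx 1.414 \cdot 10^{6}$)
$b - 1709905 = \frac{2602739901999}{1840693} - 1709905 = - \frac{544670262166}{1840693}$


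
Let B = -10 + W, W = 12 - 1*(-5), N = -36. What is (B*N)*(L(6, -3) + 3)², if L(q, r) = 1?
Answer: -4032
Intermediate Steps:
W = 17 (W = 12 + 5 = 17)
B = 7 (B = -10 + 17 = 7)
(B*N)*(L(6, -3) + 3)² = (7*(-36))*(1 + 3)² = -252*4² = -252*16 = -4032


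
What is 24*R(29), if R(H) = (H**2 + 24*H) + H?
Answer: 37584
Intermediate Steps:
R(H) = H**2 + 25*H
24*R(29) = 24*(29*(25 + 29)) = 24*(29*54) = 24*1566 = 37584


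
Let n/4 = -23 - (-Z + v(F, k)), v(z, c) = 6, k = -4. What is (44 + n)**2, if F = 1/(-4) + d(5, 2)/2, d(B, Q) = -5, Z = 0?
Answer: 5184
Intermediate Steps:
F = -11/4 (F = 1/(-4) - 5/2 = 1*(-1/4) - 5*1/2 = -1/4 - 5/2 = -11/4 ≈ -2.7500)
n = -116 (n = 4*(-23 - (-1*0 + 6)) = 4*(-23 - (0 + 6)) = 4*(-23 - 1*6) = 4*(-23 - 6) = 4*(-29) = -116)
(44 + n)**2 = (44 - 116)**2 = (-72)**2 = 5184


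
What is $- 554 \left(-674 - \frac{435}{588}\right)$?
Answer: $\frac{36632973}{98} \approx 3.7381 \cdot 10^{5}$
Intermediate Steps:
$- 554 \left(-674 - \frac{435}{588}\right) = - 554 \left(-674 - \frac{145}{196}\right) = \left(-554\right) \left(- \frac{132249}{196}\right) = \frac{36632973}{98}$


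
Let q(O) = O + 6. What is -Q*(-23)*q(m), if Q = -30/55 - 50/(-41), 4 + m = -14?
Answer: -83904/451 ≈ -186.04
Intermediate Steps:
m = -18 (m = -4 - 14 = -18)
q(O) = 6 + O
Q = 304/451 (Q = -30*1/55 - 50*(-1/41) = -6/11 + 50/41 = 304/451 ≈ 0.67406)
-Q*(-23)*q(m) = -(304/451)*(-23)*(6 - 18) = -(-6992)*(-12)/451 = -1*83904/451 = -83904/451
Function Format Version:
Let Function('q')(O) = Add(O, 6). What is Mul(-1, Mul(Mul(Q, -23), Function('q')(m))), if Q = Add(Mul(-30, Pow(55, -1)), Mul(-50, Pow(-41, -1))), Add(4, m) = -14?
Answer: Rational(-83904, 451) ≈ -186.04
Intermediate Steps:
m = -18 (m = Add(-4, -14) = -18)
Function('q')(O) = Add(6, O)
Q = Rational(304, 451) (Q = Add(Mul(-30, Rational(1, 55)), Mul(-50, Rational(-1, 41))) = Add(Rational(-6, 11), Rational(50, 41)) = Rational(304, 451) ≈ 0.67406)
Mul(-1, Mul(Mul(Q, -23), Function('q')(m))) = Mul(-1, Mul(Mul(Rational(304, 451), -23), Add(6, -18))) = Mul(-1, Mul(Rational(-6992, 451), -12)) = Mul(-1, Rational(83904, 451)) = Rational(-83904, 451)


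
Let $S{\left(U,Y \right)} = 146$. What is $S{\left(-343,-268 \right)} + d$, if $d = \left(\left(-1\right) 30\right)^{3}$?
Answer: $-26854$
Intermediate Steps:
$d = -27000$ ($d = \left(-30\right)^{3} = -27000$)
$S{\left(-343,-268 \right)} + d = 146 - 27000 = -26854$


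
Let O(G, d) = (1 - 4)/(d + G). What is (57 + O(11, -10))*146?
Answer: 7884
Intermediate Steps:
O(G, d) = -3/(G + d)
(57 + O(11, -10))*146 = (57 - 3/(11 - 10))*146 = (57 - 3/1)*146 = (57 - 3*1)*146 = (57 - 3)*146 = 54*146 = 7884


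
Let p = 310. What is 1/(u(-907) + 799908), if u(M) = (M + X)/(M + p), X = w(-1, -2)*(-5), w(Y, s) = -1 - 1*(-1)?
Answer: 597/477545983 ≈ 1.2501e-6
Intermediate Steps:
w(Y, s) = 0 (w(Y, s) = -1 + 1 = 0)
X = 0 (X = 0*(-5) = 0)
u(M) = M/(310 + M) (u(M) = (M + 0)/(M + 310) = M/(310 + M))
1/(u(-907) + 799908) = 1/(-907/(310 - 907) + 799908) = 1/(-907/(-597) + 799908) = 1/(-907*(-1/597) + 799908) = 1/(907/597 + 799908) = 1/(477545983/597) = 597/477545983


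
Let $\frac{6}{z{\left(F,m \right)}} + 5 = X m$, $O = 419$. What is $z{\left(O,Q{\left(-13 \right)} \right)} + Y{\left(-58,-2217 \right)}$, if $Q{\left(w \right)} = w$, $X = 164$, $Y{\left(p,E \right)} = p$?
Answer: $- \frac{123952}{2137} \approx -58.003$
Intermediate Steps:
$z{\left(F,m \right)} = \frac{6}{-5 + 164 m}$
$z{\left(O,Q{\left(-13 \right)} \right)} + Y{\left(-58,-2217 \right)} = \frac{6}{-5 + 164 \left(-13\right)} - 58 = \frac{6}{-5 - 2132} - 58 = \frac{6}{-2137} - 58 = 6 \left(- \frac{1}{2137}\right) - 58 = - \frac{6}{2137} - 58 = - \frac{123952}{2137}$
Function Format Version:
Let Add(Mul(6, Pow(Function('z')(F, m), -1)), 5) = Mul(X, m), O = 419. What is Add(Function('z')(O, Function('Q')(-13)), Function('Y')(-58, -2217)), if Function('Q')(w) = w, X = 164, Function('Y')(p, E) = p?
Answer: Rational(-123952, 2137) ≈ -58.003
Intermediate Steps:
Function('z')(F, m) = Mul(6, Pow(Add(-5, Mul(164, m)), -1))
Add(Function('z')(O, Function('Q')(-13)), Function('Y')(-58, -2217)) = Add(Mul(6, Pow(Add(-5, Mul(164, -13)), -1)), -58) = Add(Mul(6, Pow(Add(-5, -2132), -1)), -58) = Add(Mul(6, Pow(-2137, -1)), -58) = Add(Mul(6, Rational(-1, 2137)), -58) = Add(Rational(-6, 2137), -58) = Rational(-123952, 2137)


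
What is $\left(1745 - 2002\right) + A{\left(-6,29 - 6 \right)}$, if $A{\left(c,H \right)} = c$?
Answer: $-263$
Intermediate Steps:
$\left(1745 - 2002\right) + A{\left(-6,29 - 6 \right)} = \left(1745 - 2002\right) - 6 = -257 - 6 = -263$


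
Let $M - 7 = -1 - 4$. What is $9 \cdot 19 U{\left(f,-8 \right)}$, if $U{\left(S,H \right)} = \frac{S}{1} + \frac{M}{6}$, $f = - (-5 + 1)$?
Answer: $741$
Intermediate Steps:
$M = 2$ ($M = 7 - 5 = 2$)
$f = 4$ ($f = \left(-1\right) \left(-4\right) = 4$)
$U{\left(S,H \right)} = \frac{1}{3} + S$ ($U{\left(S,H \right)} = \frac{S}{1} + \frac{2}{6} = S 1 + 2 \cdot \frac{1}{6} = S + \frac{1}{3} = \frac{1}{3} + S$)
$9 \cdot 19 U{\left(f,-8 \right)} = 9 \cdot 19 \left(\frac{1}{3} + 4\right) = 9 \cdot 19 \cdot \frac{13}{3} = 9 \cdot \frac{247}{3} = 741$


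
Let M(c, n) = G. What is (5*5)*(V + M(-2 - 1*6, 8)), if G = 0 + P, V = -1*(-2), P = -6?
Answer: -100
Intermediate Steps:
V = 2
G = -6 (G = 0 - 6 = -6)
M(c, n) = -6
(5*5)*(V + M(-2 - 1*6, 8)) = (5*5)*(2 - 6) = 25*(-4) = -100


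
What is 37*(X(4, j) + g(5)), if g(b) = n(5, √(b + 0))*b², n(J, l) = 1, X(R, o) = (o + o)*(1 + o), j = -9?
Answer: 6253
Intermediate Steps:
X(R, o) = 2*o*(1 + o) (X(R, o) = (2*o)*(1 + o) = 2*o*(1 + o))
g(b) = b² (g(b) = 1*b² = b²)
37*(X(4, j) + g(5)) = 37*(2*(-9)*(1 - 9) + 5²) = 37*(2*(-9)*(-8) + 25) = 37*(144 + 25) = 37*169 = 6253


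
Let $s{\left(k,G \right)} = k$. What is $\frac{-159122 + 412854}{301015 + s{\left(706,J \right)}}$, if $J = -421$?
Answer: $\frac{253732}{301721} \approx 0.84095$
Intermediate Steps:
$\frac{-159122 + 412854}{301015 + s{\left(706,J \right)}} = \frac{-159122 + 412854}{301015 + 706} = \frac{253732}{301721}$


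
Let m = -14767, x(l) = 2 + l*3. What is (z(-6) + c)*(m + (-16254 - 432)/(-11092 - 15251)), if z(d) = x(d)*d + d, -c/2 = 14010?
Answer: 1207166859150/2927 ≈ 4.1242e+8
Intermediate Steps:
c = -28020 (c = -2*14010 = -28020)
x(l) = 2 + 3*l
z(d) = d + d*(2 + 3*d) (z(d) = (2 + 3*d)*d + d = d*(2 + 3*d) + d = d + d*(2 + 3*d))
(z(-6) + c)*(m + (-16254 - 432)/(-11092 - 15251)) = (3*(-6)*(1 - 6) - 28020)*(-14767 + (-16254 - 432)/(-11092 - 15251)) = (3*(-6)*(-5) - 28020)*(-14767 - 16686/(-26343)) = (90 - 28020)*(-14767 - 16686*(-1/26343)) = -27930*(-14767 + 1854/2927) = -27930*(-43221155/2927) = 1207166859150/2927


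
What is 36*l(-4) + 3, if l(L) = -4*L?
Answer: 579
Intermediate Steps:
36*l(-4) + 3 = 36*(-4*(-4)) + 3 = 36*16 + 3 = 576 + 3 = 579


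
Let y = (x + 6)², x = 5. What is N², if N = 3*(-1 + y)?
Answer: 129600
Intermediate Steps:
y = 121 (y = (5 + 6)² = 11² = 121)
N = 360 (N = 3*(-1 + 121) = 3*120 = 360)
N² = 360² = 129600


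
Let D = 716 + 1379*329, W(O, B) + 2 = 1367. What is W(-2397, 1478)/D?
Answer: 455/151469 ≈ 0.0030039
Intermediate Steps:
W(O, B) = 1365 (W(O, B) = -2 + 1367 = 1365)
D = 454407 (D = 716 + 453691 = 454407)
W(-2397, 1478)/D = 1365/454407 = 1365*(1/454407) = 455/151469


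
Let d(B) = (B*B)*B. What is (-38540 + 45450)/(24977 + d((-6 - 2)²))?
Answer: 6910/287121 ≈ 0.024067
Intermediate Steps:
d(B) = B³ (d(B) = B²*B = B³)
(-38540 + 45450)/(24977 + d((-6 - 2)²)) = (-38540 + 45450)/(24977 + ((-6 - 2)²)³) = 6910/(24977 + ((-8)²)³) = 6910/(24977 + 64³) = 6910/(24977 + 262144) = 6910/287121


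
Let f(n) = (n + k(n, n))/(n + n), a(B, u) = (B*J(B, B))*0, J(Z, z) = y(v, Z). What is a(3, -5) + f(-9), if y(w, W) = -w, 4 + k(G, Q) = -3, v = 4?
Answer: 8/9 ≈ 0.88889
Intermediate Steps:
k(G, Q) = -7 (k(G, Q) = -4 - 3 = -7)
J(Z, z) = -4 (J(Z, z) = -1*4 = -4)
a(B, u) = 0 (a(B, u) = (B*(-4))*0 = -4*B*0 = 0)
f(n) = (-7 + n)/(2*n) (f(n) = (n - 7)/(n + n) = (-7 + n)/((2*n)) = (-7 + n)*(1/(2*n)) = (-7 + n)/(2*n))
a(3, -5) + f(-9) = 0 + (½)*(-7 - 9)/(-9) = 0 + (½)*(-⅑)*(-16) = 0 + 8/9 = 8/9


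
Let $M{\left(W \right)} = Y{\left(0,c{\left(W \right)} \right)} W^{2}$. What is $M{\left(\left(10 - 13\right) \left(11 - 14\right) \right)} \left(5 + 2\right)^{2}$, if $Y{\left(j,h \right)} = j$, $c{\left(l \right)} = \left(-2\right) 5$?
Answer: $0$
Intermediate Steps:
$c{\left(l \right)} = -10$
$M{\left(W \right)} = 0$ ($M{\left(W \right)} = 0 W^{2} = 0$)
$M{\left(\left(10 - 13\right) \left(11 - 14\right) \right)} \left(5 + 2\right)^{2} = 0 \left(5 + 2\right)^{2} = 0 \cdot 7^{2} = 0 \cdot 49 = 0$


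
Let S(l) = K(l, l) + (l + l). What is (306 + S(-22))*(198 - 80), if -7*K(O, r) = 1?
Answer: 216294/7 ≈ 30899.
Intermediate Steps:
K(O, r) = -⅐ (K(O, r) = -⅐*1 = -⅐)
S(l) = -⅐ + 2*l (S(l) = -⅐ + (l + l) = -⅐ + 2*l)
(306 + S(-22))*(198 - 80) = (306 + (-⅐ + 2*(-22)))*(198 - 80) = (306 + (-⅐ - 44))*118 = (306 - 309/7)*118 = (1833/7)*118 = 216294/7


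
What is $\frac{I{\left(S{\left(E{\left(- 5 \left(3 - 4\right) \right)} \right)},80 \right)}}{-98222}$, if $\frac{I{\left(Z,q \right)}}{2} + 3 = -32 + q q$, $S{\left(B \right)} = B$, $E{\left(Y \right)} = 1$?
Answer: $- \frac{95}{733} \approx -0.1296$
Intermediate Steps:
$I{\left(Z,q \right)} = -70 + 2 q^{2}$ ($I{\left(Z,q \right)} = -6 + 2 \left(-32 + q q\right) = -6 + 2 \left(-32 + q^{2}\right) = -6 + \left(-64 + 2 q^{2}\right) = -70 + 2 q^{2}$)
$\frac{I{\left(S{\left(E{\left(- 5 \left(3 - 4\right) \right)} \right)},80 \right)}}{-98222} = \frac{-70 + 2 \cdot 80^{2}}{-98222} = \left(-70 + 2 \cdot 6400\right) \left(- \frac{1}{98222}\right) = \left(-70 + 12800\right) \left(- \frac{1}{98222}\right) = 12730 \left(- \frac{1}{98222}\right) = - \frac{95}{733}$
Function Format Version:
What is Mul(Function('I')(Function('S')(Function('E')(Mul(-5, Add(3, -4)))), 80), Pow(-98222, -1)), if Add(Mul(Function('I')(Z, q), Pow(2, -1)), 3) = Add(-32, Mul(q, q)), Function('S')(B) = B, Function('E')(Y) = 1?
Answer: Rational(-95, 733) ≈ -0.12960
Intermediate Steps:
Function('I')(Z, q) = Add(-70, Mul(2, Pow(q, 2))) (Function('I')(Z, q) = Add(-6, Mul(2, Add(-32, Mul(q, q)))) = Add(-6, Mul(2, Add(-32, Pow(q, 2)))) = Add(-6, Add(-64, Mul(2, Pow(q, 2)))) = Add(-70, Mul(2, Pow(q, 2))))
Mul(Function('I')(Function('S')(Function('E')(Mul(-5, Add(3, -4)))), 80), Pow(-98222, -1)) = Mul(Add(-70, Mul(2, Pow(80, 2))), Pow(-98222, -1)) = Mul(Add(-70, Mul(2, 6400)), Rational(-1, 98222)) = Mul(Add(-70, 12800), Rational(-1, 98222)) = Mul(12730, Rational(-1, 98222)) = Rational(-95, 733)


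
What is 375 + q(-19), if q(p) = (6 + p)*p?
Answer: 622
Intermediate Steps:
q(p) = p*(6 + p)
375 + q(-19) = 375 - 19*(6 - 19) = 375 - 19*(-13) = 375 + 247 = 622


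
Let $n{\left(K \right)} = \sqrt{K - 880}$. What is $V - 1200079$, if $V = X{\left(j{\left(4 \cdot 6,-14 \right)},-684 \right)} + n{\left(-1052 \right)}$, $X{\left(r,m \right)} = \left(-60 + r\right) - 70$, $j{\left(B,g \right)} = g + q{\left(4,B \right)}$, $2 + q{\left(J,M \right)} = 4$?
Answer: $-1200221 + 2 i \sqrt{483} \approx -1.2002 \cdot 10^{6} + 43.955 i$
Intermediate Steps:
$q{\left(J,M \right)} = 2$ ($q{\left(J,M \right)} = -2 + 4 = 2$)
$j{\left(B,g \right)} = 2 + g$ ($j{\left(B,g \right)} = g + 2 = 2 + g$)
$X{\left(r,m \right)} = -130 + r$
$n{\left(K \right)} = \sqrt{-880 + K}$
$V = -142 + 2 i \sqrt{483}$ ($V = \left(-130 + \left(2 - 14\right)\right) + \sqrt{-880 - 1052} = \left(-130 - 12\right) + \sqrt{-1932} = -142 + 2 i \sqrt{483} \approx -142.0 + 43.955 i$)
$V - 1200079 = \left(-142 + 2 i \sqrt{483}\right) - 1200079 = -1200221 + 2 i \sqrt{483}$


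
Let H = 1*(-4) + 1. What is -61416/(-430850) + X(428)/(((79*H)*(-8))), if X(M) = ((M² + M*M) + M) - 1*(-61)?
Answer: 79088391593/408445800 ≈ 193.63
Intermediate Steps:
X(M) = 61 + M + 2*M² (X(M) = ((M² + M²) + M) + 61 = (2*M² + M) + 61 = (M + 2*M²) + 61 = 61 + M + 2*M²)
H = -3 (H = -4 + 1 = -3)
-61416/(-430850) + X(428)/(((79*H)*(-8))) = -61416/(-430850) + (61 + 428 + 2*428²)/(((79*(-3))*(-8))) = -61416*(-1/430850) + (61 + 428 + 2*183184)/((-237*(-8))) = 30708/215425 + (61 + 428 + 366368)/1896 = 30708/215425 + 366857*(1/1896) = 30708/215425 + 366857/1896 = 79088391593/408445800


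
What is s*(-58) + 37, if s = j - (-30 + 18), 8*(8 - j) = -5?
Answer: -4637/4 ≈ -1159.3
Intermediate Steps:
j = 69/8 (j = 8 - ⅛*(-5) = 8 + 5/8 = 69/8 ≈ 8.6250)
s = 165/8 (s = 69/8 - (-30 + 18) = 69/8 - 1*(-12) = 69/8 + 12 = 165/8 ≈ 20.625)
s*(-58) + 37 = (165/8)*(-58) + 37 = -4785/4 + 37 = -4637/4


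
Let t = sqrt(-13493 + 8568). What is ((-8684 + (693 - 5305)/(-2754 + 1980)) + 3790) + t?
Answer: -1891672/387 + 5*I*sqrt(197) ≈ -4888.0 + 70.178*I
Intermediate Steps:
t = 5*I*sqrt(197) (t = sqrt(-4925) = 5*I*sqrt(197) ≈ 70.178*I)
((-8684 + (693 - 5305)/(-2754 + 1980)) + 3790) + t = ((-8684 + (693 - 5305)/(-2754 + 1980)) + 3790) + 5*I*sqrt(197) = ((-8684 - 4612/(-774)) + 3790) + 5*I*sqrt(197) = ((-8684 - 4612*(-1/774)) + 3790) + 5*I*sqrt(197) = ((-8684 + 2306/387) + 3790) + 5*I*sqrt(197) = (-3358402/387 + 3790) + 5*I*sqrt(197) = -1891672/387 + 5*I*sqrt(197)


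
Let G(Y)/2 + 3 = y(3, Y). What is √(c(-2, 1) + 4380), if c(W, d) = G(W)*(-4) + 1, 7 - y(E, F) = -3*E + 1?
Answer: √4285 ≈ 65.460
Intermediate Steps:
y(E, F) = 6 + 3*E (y(E, F) = 7 - (-3*E + 1) = 7 - (1 - 3*E) = 7 + (-1 + 3*E) = 6 + 3*E)
G(Y) = 24 (G(Y) = -6 + 2*(6 + 3*3) = -6 + 2*(6 + 9) = -6 + 2*15 = -6 + 30 = 24)
c(W, d) = -95 (c(W, d) = 24*(-4) + 1 = -96 + 1 = -95)
√(c(-2, 1) + 4380) = √(-95 + 4380) = √4285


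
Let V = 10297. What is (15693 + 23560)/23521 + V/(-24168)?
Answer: 706470767/568455528 ≈ 1.2428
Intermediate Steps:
(15693 + 23560)/23521 + V/(-24168) = (15693 + 23560)/23521 + 10297/(-24168) = 39253*(1/23521) + 10297*(-1/24168) = 39253/23521 - 10297/24168 = 706470767/568455528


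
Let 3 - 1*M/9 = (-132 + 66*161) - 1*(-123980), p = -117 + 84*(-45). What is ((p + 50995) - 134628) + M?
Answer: -1297769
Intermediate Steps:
p = -3897 (p = -117 - 3780 = -3897)
M = -1210239 (M = 27 - 9*((-132 + 66*161) - 1*(-123980)) = 27 - 9*((-132 + 10626) + 123980) = 27 - 9*(10494 + 123980) = 27 - 9*134474 = 27 - 1210266 = -1210239)
((p + 50995) - 134628) + M = ((-3897 + 50995) - 134628) - 1210239 = (47098 - 134628) - 1210239 = -87530 - 1210239 = -1297769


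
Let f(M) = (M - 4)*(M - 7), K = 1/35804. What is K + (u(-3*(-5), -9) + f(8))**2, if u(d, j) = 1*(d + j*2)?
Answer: 35805/35804 ≈ 1.0000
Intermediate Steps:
u(d, j) = d + 2*j (u(d, j) = 1*(d + 2*j) = d + 2*j)
K = 1/35804 ≈ 2.7930e-5
f(M) = (-7 + M)*(-4 + M) (f(M) = (-4 + M)*(-7 + M) = (-7 + M)*(-4 + M))
K + (u(-3*(-5), -9) + f(8))**2 = 1/35804 + ((-3*(-5) + 2*(-9)) + (28 + 8**2 - 11*8))**2 = 1/35804 + ((15 - 18) + (28 + 64 - 88))**2 = 1/35804 + (-3 + 4)**2 = 1/35804 + 1**2 = 1/35804 + 1 = 35805/35804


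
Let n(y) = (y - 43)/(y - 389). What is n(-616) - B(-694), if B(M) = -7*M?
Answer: -4881631/1005 ≈ -4857.3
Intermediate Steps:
n(y) = (-43 + y)/(-389 + y)
n(-616) - B(-694) = (-43 - 616)/(-389 - 616) - (-7)*(-694) = -659/(-1005) - 1*4858 = -1/1005*(-659) - 4858 = 659/1005 - 4858 = -4881631/1005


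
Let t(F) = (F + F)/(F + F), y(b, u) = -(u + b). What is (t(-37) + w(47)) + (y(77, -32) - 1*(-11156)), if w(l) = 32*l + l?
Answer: 12663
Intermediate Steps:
w(l) = 33*l
y(b, u) = -b - u (y(b, u) = -(b + u) = -b - u)
t(F) = 1 (t(F) = (2*F)/((2*F)) = (2*F)*(1/(2*F)) = 1)
(t(-37) + w(47)) + (y(77, -32) - 1*(-11156)) = (1 + 33*47) + ((-1*77 - 1*(-32)) - 1*(-11156)) = (1 + 1551) + ((-77 + 32) + 11156) = 1552 + (-45 + 11156) = 1552 + 11111 = 12663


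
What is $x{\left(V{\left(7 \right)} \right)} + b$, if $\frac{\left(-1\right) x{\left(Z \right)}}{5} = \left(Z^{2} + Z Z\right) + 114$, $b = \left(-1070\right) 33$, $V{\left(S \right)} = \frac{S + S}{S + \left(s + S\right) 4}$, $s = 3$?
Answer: $- \frac{79260880}{2209} \approx -35881.0$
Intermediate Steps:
$V{\left(S \right)} = \frac{2 S}{12 + 5 S}$ ($V{\left(S \right)} = \frac{S + S}{S + \left(3 + S\right) 4} = \frac{2 S}{S + \left(12 + 4 S\right)} = \frac{2 S}{12 + 5 S}$)
$b = -35310$
$x{\left(Z \right)} = -570 - 10 Z^{2}$ ($x{\left(Z \right)} = - 5 \left(\left(Z^{2} + Z Z\right) + 114\right) = - 5 \left(\left(Z^{2} + Z^{2}\right) + 114\right) = - 5 \left(2 Z^{2} + 114\right) = - 5 \left(114 + 2 Z^{2}\right) = -570 - 10 Z^{2}$)
$x{\left(V{\left(7 \right)} \right)} + b = \left(-570 - 10 \left(2 \cdot 7 \frac{1}{12 + 5 \cdot 7}\right)^{2}\right) - 35310 = \left(-570 - 10 \left(2 \cdot 7 \frac{1}{12 + 35}\right)^{2}\right) - 35310 = \left(-570 - 10 \left(2 \cdot 7 \cdot \frac{1}{47}\right)^{2}\right) - 35310 = \left(-570 - 10 \left(\frac{14}{47}\right)^{2}\right) - 35310 = \left(-570 - \frac{1960}{2209}\right) - 35310 = - \frac{1261090}{2209} - 35310 = - \frac{79260880}{2209}$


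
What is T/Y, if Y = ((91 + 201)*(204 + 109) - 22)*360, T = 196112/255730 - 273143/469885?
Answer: 19059169/3378411417231600 ≈ 5.6415e-9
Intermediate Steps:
T = 171532521/924336085 (T = 196112*(1/255730) - 273143*1/469885 = 98056/127865 - 21011/36145 = 171532521/924336085 ≈ 0.18557)
Y = 32894640 (Y = (292*313 - 22)*360 = (91396 - 22)*360 = 91374*360 = 32894640)
T/Y = (171532521/924336085)/32894640 = (171532521/924336085)*(1/32894640) = 19059169/3378411417231600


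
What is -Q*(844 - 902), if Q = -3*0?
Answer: 0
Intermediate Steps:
Q = 0
-Q*(844 - 902) = -0*(844 - 902) = -0*(-58) = -1*0 = 0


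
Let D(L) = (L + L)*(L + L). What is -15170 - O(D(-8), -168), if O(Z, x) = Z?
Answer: -15426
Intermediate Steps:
D(L) = 4*L² (D(L) = (2*L)*(2*L) = 4*L²)
-15170 - O(D(-8), -168) = -15170 - 4*(-8)² = -15170 - 4*64 = -15170 - 1*256 = -15170 - 256 = -15426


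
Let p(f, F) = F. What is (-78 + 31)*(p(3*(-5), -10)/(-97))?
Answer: -470/97 ≈ -4.8454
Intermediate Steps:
(-78 + 31)*(p(3*(-5), -10)/(-97)) = (-78 + 31)*(-10/(-97)) = -(-470)*(-1)/97 = -47*10/97 = -470/97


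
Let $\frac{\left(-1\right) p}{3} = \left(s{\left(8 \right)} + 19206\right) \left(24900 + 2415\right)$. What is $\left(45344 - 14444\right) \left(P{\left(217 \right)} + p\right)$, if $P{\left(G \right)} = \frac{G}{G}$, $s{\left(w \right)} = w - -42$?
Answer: $-48758127197100$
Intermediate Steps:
$s{\left(w \right)} = 42 + w$ ($s{\left(w \right)} = w + 42 = 42 + w$)
$P{\left(G \right)} = 1$
$p = -1577932920$ ($p = - 3 \left(\left(42 + 8\right) + 19206\right) \left(24900 + 2415\right) = - 3 \left(50 + 19206\right) 27315 = - 3 \cdot 19256 \cdot 27315 = \left(-3\right) 525977640 = -1577932920$)
$\left(45344 - 14444\right) \left(P{\left(217 \right)} + p\right) = \left(45344 - 14444\right) \left(1 - 1577932920\right) = 30900 \left(-1577932919\right) = -48758127197100$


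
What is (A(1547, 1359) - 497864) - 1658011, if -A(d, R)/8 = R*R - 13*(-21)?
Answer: -16933107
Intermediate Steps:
A(d, R) = -2184 - 8*R**2 (A(d, R) = -8*(R*R - 13*(-21)) = -8*(R**2 + 273) = -8*(273 + R**2) = -2184 - 8*R**2)
(A(1547, 1359) - 497864) - 1658011 = ((-2184 - 8*1359**2) - 497864) - 1658011 = ((-2184 - 8*1846881) - 497864) - 1658011 = ((-2184 - 14775048) - 497864) - 1658011 = (-14777232 - 497864) - 1658011 = -15275096 - 1658011 = -16933107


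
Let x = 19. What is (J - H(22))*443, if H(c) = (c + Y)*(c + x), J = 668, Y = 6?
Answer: -212640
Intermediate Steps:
H(c) = (6 + c)*(19 + c) (H(c) = (c + 6)*(c + 19) = (6 + c)*(19 + c))
(J - H(22))*443 = (668 - (114 + 22² + 25*22))*443 = (668 - (114 + 484 + 550))*443 = (668 - 1*1148)*443 = (668 - 1148)*443 = -480*443 = -212640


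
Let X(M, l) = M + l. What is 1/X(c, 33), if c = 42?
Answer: 1/75 ≈ 0.013333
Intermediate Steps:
1/X(c, 33) = 1/(42 + 33) = 1/75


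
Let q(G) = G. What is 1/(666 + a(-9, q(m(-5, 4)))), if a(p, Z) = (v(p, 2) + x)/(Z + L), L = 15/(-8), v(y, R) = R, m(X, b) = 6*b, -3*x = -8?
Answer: 531/353758 ≈ 0.0015010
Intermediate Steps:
x = 8/3 (x = -⅓*(-8) = 8/3 ≈ 2.6667)
L = -15/8 (L = 15*(-⅛) = -15/8 ≈ -1.8750)
a(p, Z) = 14/(3*(-15/8 + Z)) (a(p, Z) = (2 + 8/3)/(Z - 15/8) = 14/(3*(-15/8 + Z)))
1/(666 + a(-9, q(m(-5, 4)))) = 1/(666 + 112/(3*(-15 + 8*(6*4)))) = 1/(666 + 112/(3*(-15 + 8*24))) = 1/(666 + 112/(3*(-15 + 192))) = 1/(666 + (112/3)/177) = 1/(666 + (112/3)*(1/177)) = 1/(666 + 112/531) = 1/(353758/531) = 531/353758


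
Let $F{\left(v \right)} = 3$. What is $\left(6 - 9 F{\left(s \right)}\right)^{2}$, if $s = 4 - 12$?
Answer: $441$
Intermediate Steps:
$s = -8$ ($s = 4 - 12 = -8$)
$\left(6 - 9 F{\left(s \right)}\right)^{2} = \left(6 - 27\right)^{2} = \left(-21\right)^{2} = 441$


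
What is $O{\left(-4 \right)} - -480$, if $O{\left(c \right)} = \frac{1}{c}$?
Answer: $\frac{1919}{4} \approx 479.75$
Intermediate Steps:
$O{\left(-4 \right)} - -480 = \frac{1}{-4} - -480 = - \frac{1}{4} + 480 = \frac{1919}{4}$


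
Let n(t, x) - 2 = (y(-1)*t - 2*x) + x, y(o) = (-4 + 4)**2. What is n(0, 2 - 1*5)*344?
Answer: 1720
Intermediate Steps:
y(o) = 0 (y(o) = 0**2 = 0)
n(t, x) = 2 - x (n(t, x) = 2 + ((0*t - 2*x) + x) = 2 + ((0 - 2*x) + x) = 2 + (-2*x + x) = 2 - x)
n(0, 2 - 1*5)*344 = (2 - (2 - 1*5))*344 = (2 - (2 - 5))*344 = (2 - 1*(-3))*344 = (2 + 3)*344 = 5*344 = 1720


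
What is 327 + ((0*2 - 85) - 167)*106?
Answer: -26385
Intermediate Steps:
327 + ((0*2 - 85) - 167)*106 = 327 + ((0 - 85) - 167)*106 = 327 + (-85 - 167)*106 = 327 - 252*106 = 327 - 26712 = -26385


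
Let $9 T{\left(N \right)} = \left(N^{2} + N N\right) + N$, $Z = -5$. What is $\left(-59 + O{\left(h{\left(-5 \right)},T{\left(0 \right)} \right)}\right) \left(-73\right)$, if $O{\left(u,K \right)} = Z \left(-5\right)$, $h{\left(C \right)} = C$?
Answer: $2482$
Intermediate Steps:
$T{\left(N \right)} = \frac{N}{9} + \frac{2 N^{2}}{9}$ ($T{\left(N \right)} = \frac{\left(N^{2} + N N\right) + N}{9} = \frac{\left(N^{2} + N^{2}\right) + N}{9} = \frac{2 N^{2} + N}{9} = \frac{N + 2 N^{2}}{9} = \frac{N}{9} + \frac{2 N^{2}}{9}$)
$O{\left(u,K \right)} = 25$ ($O{\left(u,K \right)} = \left(-5\right) \left(-5\right) = 25$)
$\left(-59 + O{\left(h{\left(-5 \right)},T{\left(0 \right)} \right)}\right) \left(-73\right) = \left(-59 + 25\right) \left(-73\right) = \left(-34\right) \left(-73\right) = 2482$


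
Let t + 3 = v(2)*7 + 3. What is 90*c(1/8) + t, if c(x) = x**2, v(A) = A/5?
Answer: 673/160 ≈ 4.2063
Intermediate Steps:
v(A) = A/5 (v(A) = A*(1/5) = A/5)
t = 14/5 (t = -3 + (((1/5)*2)*7 + 3) = -3 + ((2/5)*7 + 3) = -3 + (14/5 + 3) = -3 + 29/5 = 14/5 ≈ 2.8000)
90*c(1/8) + t = 90*(1/8)**2 + 14/5 = 90*(1/64) + 14/5 = 45/32 + 14/5 = 673/160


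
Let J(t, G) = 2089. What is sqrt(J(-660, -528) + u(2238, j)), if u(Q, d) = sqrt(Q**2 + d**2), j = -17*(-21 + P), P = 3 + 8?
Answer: sqrt(2089 + 218*sqrt(106)) ≈ 65.829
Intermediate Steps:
P = 11
j = 170 (j = -17*(-21 + 11) = -17*(-10) = 170)
sqrt(J(-660, -528) + u(2238, j)) = sqrt(2089 + sqrt(2238**2 + 170**2)) = sqrt(2089 + sqrt(5008644 + 28900)) = sqrt(2089 + sqrt(5037544)) = sqrt(2089 + 218*sqrt(106))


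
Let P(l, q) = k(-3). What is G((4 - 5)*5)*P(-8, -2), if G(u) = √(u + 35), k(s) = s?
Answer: -3*√30 ≈ -16.432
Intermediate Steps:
P(l, q) = -3
G(u) = √(35 + u)
G((4 - 5)*5)*P(-8, -2) = √(35 + (4 - 5)*5)*(-3) = √(35 - 1*5)*(-3) = √(35 - 5)*(-3) = √30*(-3) = -3*√30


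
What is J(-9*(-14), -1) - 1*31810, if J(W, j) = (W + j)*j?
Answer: -31935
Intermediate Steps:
J(W, j) = j*(W + j)
J(-9*(-14), -1) - 1*31810 = -(-9*(-14) - 1) - 1*31810 = -(126 - 1) - 31810 = -1*125 - 31810 = -125 - 31810 = -31935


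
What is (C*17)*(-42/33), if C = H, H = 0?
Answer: 0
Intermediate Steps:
C = 0
(C*17)*(-42/33) = (0*17)*(-42/33) = 0*(-42*1/33) = 0*(-14/11) = 0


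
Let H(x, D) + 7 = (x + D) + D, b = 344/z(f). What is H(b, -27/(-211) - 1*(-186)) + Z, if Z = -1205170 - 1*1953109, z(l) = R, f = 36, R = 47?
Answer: -31316958016/9917 ≈ -3.1579e+6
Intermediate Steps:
z(l) = 47
Z = -3158279 (Z = -1205170 - 1953109 = -3158279)
b = 344/47 ≈ 7.3192
H(x, D) = -7 + x + 2*D (H(x, D) = -7 + ((x + D) + D) = -7 + ((D + x) + D) = -7 + (x + 2*D) = -7 + x + 2*D)
H(b, -27/(-211) - 1*(-186)) + Z = (-7 + 344/47 + 2*(-27/(-211) - 1*(-186))) - 3158279 = (-7 + 344/47 + 2*(-27*(-1/211) + 186)) - 3158279 = (-7 + 344/47 + 2*(27/211 + 186)) - 3158279 = (-7 + 344/47 + 2*(39273/211)) - 3158279 = (-7 + 344/47 + 78546/211) - 3158279 = 3694827/9917 - 3158279 = -31316958016/9917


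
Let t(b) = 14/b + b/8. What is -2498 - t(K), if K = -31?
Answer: -618431/248 ≈ -2493.7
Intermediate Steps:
t(b) = 14/b + b/8 (t(b) = 14/b + b*(1/8) = 14/b + b/8)
-2498 - t(K) = -2498 - (14/(-31) + (1/8)*(-31)) = -2498 - (14*(-1/31) - 31/8) = -2498 - (-14/31 - 31/8) = -2498 - 1*(-1073/248) = -2498 + 1073/248 = -618431/248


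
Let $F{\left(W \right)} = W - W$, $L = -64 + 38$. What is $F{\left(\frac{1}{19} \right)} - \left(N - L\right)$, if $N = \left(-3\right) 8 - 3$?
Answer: $1$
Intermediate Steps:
$L = -26$
$N = -27$ ($N = -24 - 3 = -27$)
$F{\left(W \right)} = 0$
$F{\left(\frac{1}{19} \right)} - \left(N - L\right) = 0 - \left(-27 - -26\right) = 0 - \left(-27 + 26\right) = 0 - -1 = 0 + 1 = 1$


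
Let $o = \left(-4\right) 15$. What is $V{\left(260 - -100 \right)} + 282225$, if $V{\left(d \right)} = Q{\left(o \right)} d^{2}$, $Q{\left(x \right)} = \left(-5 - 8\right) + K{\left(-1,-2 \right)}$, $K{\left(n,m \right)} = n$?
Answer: $-1532175$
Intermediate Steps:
$o = -60$
$Q{\left(x \right)} = -14$ ($Q{\left(x \right)} = \left(-5 - 8\right) - 1 = -13 - 1 = -14$)
$V{\left(d \right)} = - 14 d^{2}$
$V{\left(260 - -100 \right)} + 282225 = - 14 \left(260 - -100\right)^{2} + 282225 = - 14 \left(260 + 100\right)^{2} + 282225 = - 14 \cdot 360^{2} + 282225 = \left(-14\right) 129600 + 282225 = -1814400 + 282225 = -1532175$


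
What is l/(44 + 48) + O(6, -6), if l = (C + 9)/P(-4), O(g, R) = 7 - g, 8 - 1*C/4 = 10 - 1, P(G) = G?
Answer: 363/368 ≈ 0.98641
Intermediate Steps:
C = -4 (C = 32 - 4*(10 - 1) = 32 - 4*9 = 32 - 36 = -4)
l = -5/4 (l = (-4 + 9)/(-4) = 5*(-¼) = -5/4 ≈ -1.2500)
l/(44 + 48) + O(6, -6) = -5/(4*(44 + 48)) + (7 - 1*6) = -5/4/92 + (7 - 6) = -5/4*1/92 + 1 = -5/368 + 1 = 363/368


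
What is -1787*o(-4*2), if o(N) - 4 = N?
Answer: 7148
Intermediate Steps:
o(N) = 4 + N
-1787*o(-4*2) = -1787*(4 - 4*2) = -1787*(4 - 8) = -1787*(-4) = 7148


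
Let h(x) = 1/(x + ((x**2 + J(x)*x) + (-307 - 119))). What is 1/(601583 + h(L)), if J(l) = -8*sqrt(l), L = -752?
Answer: 2*(-282163*I + 12032*sqrt(47))/(-339488928059*I + 14476493312*sqrt(47)) ≈ 1.6623e-6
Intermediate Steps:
h(x) = 1/(-426 + x + x**2 - 8*x**(3/2)) (h(x) = 1/(x + ((x**2 + (-8*sqrt(x))*x) + (-307 - 119))) = 1/(x + ((x**2 - 8*x**(3/2)) - 426)) = 1/(x + (-426 + x**2 - 8*x**(3/2))) = 1/(-426 + x + x**2 - 8*x**(3/2)))
1/(601583 + h(L)) = 1/(601583 + 1/(-426 - 752 + (-752)**2 - (-24064)*I*sqrt(47))) = 1/(601583 + 1/(-426 - 752 + 565504 - (-24064)*I*sqrt(47))) = 1/(601583 + 1/(-426 - 752 + 565504 + 24064*I*sqrt(47))) = 1/(601583 + 1/(564326 + 24064*I*sqrt(47)))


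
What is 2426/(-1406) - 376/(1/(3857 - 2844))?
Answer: -267765477/703 ≈ -3.8089e+5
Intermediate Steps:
2426/(-1406) - 376/(1/(3857 - 2844)) = 2426*(-1/1406) - 376/(1/1013) = -1213/703 - 376/1/1013 = -1213/703 - 376*1013 = -1213/703 - 380888 = -267765477/703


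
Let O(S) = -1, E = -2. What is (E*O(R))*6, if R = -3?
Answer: 12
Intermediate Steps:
(E*O(R))*6 = -2*(-1)*6 = 2*6 = 12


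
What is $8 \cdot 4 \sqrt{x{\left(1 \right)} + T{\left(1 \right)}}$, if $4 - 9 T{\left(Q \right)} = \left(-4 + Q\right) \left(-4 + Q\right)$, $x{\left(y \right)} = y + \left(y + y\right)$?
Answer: $\frac{32 \sqrt{22}}{3} \approx 50.031$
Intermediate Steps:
$x{\left(y \right)} = 3 y$ ($x{\left(y \right)} = y + 2 y = 3 y$)
$T{\left(Q \right)} = \frac{4}{9} - \frac{\left(-4 + Q\right)^{2}}{9}$ ($T{\left(Q \right)} = \frac{4}{9} - \frac{\left(-4 + Q\right) \left(-4 + Q\right)}{9} = \frac{4}{9} - \frac{\left(-4 + Q\right)^{2}}{9}$)
$8 \cdot 4 \sqrt{x{\left(1 \right)} + T{\left(1 \right)}} = 8 \cdot 4 \sqrt{3 \cdot 1 + \left(\frac{4}{9} - \frac{\left(-4 + 1\right)^{2}}{9}\right)} = 32 \sqrt{3 + \left(\frac{4}{9} - \frac{\left(-3\right)^{2}}{9}\right)} = 32 \sqrt{3 + \left(\frac{4}{9} - 1\right)} = 32 \sqrt{3 - \frac{5}{9}} = 32 \sqrt{\frac{22}{9}} = 32 \frac{\sqrt{22}}{3} = \frac{32 \sqrt{22}}{3}$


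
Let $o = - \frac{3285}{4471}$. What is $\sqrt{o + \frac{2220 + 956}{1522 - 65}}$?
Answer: $\frac{\sqrt{61322847785797}}{6514247} \approx 1.2021$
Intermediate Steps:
$o = - \frac{3285}{4471}$ ($o = \left(-3285\right) \frac{1}{4471} = - \frac{3285}{4471} \approx -0.73473$)
$\sqrt{o + \frac{2220 + 956}{1522 - 65}} = \sqrt{- \frac{3285}{4471} + \frac{2220 + 956}{1522 - 65}} = \sqrt{- \frac{3285}{4471} + \frac{3176}{1457}} = \sqrt{\frac{9413651}{6514247}} = \frac{\sqrt{61322847785797}}{6514247}$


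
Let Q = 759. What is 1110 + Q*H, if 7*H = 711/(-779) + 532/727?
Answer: 4322633439/3964331 ≈ 1090.4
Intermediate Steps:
H = -102469/3964331 (H = (711/(-779) + 532/727)/7 = (711*(-1/779) + 532*(1/727))/7 = (-711/779 + 532/727)/7 = (⅐)*(-102469/566333) = -102469/3964331 ≈ -0.025848)
1110 + Q*H = 1110 + 759*(-102469/3964331) = 1110 - 77773971/3964331 = 4322633439/3964331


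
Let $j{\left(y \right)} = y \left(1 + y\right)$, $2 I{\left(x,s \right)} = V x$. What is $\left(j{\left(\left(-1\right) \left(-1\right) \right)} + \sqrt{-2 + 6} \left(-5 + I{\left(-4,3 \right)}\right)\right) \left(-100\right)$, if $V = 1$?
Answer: $1200$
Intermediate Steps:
$I{\left(x,s \right)} = \frac{x}{2}$ ($I{\left(x,s \right)} = \frac{1 x}{2} = \frac{x}{2}$)
$\left(j{\left(\left(-1\right) \left(-1\right) \right)} + \sqrt{-2 + 6} \left(-5 + I{\left(-4,3 \right)}\right)\right) \left(-100\right) = \left(\left(-1\right) \left(-1\right) \left(1 - -1\right) + \sqrt{-2 + 6} \left(-5 + \frac{1}{2} \left(-4\right)\right)\right) \left(-100\right) = \left(1 \left(1 + 1\right) + \sqrt{4} \left(-5 - 2\right)\right) \left(-100\right) = \left(1 \cdot 2 + 2 \left(-7\right)\right) \left(-100\right) = \left(2 - 14\right) \left(-100\right) = \left(-12\right) \left(-100\right) = 1200$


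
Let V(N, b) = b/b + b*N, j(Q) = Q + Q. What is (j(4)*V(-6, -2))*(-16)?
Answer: -1664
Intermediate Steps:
j(Q) = 2*Q
V(N, b) = 1 + N*b
(j(4)*V(-6, -2))*(-16) = ((2*4)*(1 - 6*(-2)))*(-16) = (8*(1 + 12))*(-16) = (8*13)*(-16) = 104*(-16) = -1664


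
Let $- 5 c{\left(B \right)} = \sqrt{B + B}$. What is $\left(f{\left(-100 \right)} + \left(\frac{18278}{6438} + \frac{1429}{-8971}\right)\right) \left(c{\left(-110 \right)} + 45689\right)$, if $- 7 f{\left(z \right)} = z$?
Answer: $\frac{604976521046}{780477} - \frac{185376596 i \sqrt{55}}{27316695} \approx 7.7514 \cdot 10^{5} - 50.328 i$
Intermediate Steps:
$f{\left(z \right)} = - \frac{z}{7}$
$c{\left(B \right)} = - \frac{\sqrt{2} \sqrt{B}}{5}$ ($c{\left(B \right)} = - \frac{\sqrt{B + B}}{5} = - \frac{\sqrt{2 B}}{5} = - \frac{\sqrt{2} \sqrt{B}}{5}$)
$\left(f{\left(-100 \right)} + \left(\frac{18278}{6438} + \frac{1429}{-8971}\right)\right) \left(c{\left(-110 \right)} + 45689\right) = \left(\left(- \frac{1}{7}\right) \left(-100\right) + \left(\frac{18278}{6438} + \frac{1429}{-8971}\right)\right) \left(- \frac{\sqrt{2} \sqrt{-110}}{5} + 45689\right) = \left(\frac{100}{7} + \left(18278 \cdot \frac{1}{6438} + 1429 \left(- \frac{1}{8971}\right)\right)\right) \left(- \frac{\sqrt{2} i \sqrt{110}}{5} + 45689\right) = \left(\frac{100}{7} + \left(\frac{247}{87} - \frac{1429}{8971}\right)\right) \left(- \frac{2 i \sqrt{55}}{5} + 45689\right) = \left(\frac{100}{7} + \frac{2091514}{780477}\right) \left(45689 - \frac{2 i \sqrt{55}}{5}\right) = \frac{92688298 \left(45689 - \frac{2 i \sqrt{55}}{5}\right)}{5463339} = \frac{604976521046}{780477} - \frac{185376596 i \sqrt{55}}{27316695}$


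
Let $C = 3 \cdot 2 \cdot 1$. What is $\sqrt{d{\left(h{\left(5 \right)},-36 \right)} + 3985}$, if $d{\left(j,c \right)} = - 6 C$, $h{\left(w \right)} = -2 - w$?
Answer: $\sqrt{3949} \approx 62.841$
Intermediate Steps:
$C = 6$ ($C = 6 \cdot 1 = 6$)
$d{\left(j,c \right)} = -36$ ($d{\left(j,c \right)} = \left(-6\right) 6 = -36$)
$\sqrt{d{\left(h{\left(5 \right)},-36 \right)} + 3985} = \sqrt{-36 + 3985} = \sqrt{3949}$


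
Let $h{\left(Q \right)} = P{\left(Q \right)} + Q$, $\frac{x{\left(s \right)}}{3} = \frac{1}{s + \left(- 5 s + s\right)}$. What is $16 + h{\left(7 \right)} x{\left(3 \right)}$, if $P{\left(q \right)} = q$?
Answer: $\frac{34}{3} \approx 11.333$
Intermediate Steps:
$x{\left(s \right)} = - \frac{1}{s}$ ($x{\left(s \right)} = \frac{3}{s + \left(- 5 s + s\right)} = \frac{3}{s - 4 s} = \frac{3}{\left(-3\right) s} = 3 \left(- \frac{1}{3 s}\right) = - \frac{1}{s}$)
$h{\left(Q \right)} = 2 Q$ ($h{\left(Q \right)} = Q + Q = 2 Q$)
$16 + h{\left(7 \right)} x{\left(3 \right)} = 16 + 2 \cdot 7 \left(- \frac{1}{3}\right) = 16 + 14 \left(\left(-1\right) \frac{1}{3}\right) = 16 + 14 \left(- \frac{1}{3}\right) = 16 - \frac{14}{3} = \frac{34}{3}$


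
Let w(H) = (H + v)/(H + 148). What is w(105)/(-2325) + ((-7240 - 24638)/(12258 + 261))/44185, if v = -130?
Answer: -21878383/1446123751215 ≈ -1.5129e-5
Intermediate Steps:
w(H) = (-130 + H)/(148 + H) (w(H) = (H - 130)/(H + 148) = (-130 + H)/(148 + H))
w(105)/(-2325) + ((-7240 - 24638)/(12258 + 261))/44185 = ((-130 + 105)/(148 + 105))/(-2325) + ((-7240 - 24638)/(12258 + 261))/44185 = (-25/253)*(-1/2325) - 31878/12519*(1/44185) = ((1/253)*(-25))*(-1/2325) - 31878*1/12519*(1/44185) = -25/253*(-1/2325) - 3542/1391*1/44185 = 1/23529 - 3542/61461335 = -21878383/1446123751215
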